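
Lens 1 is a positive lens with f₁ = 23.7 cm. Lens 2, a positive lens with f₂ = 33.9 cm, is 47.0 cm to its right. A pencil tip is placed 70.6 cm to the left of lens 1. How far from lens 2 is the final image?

Lens 1: 1/d_i1 = 1/f₁ − 1/d_o1 = 1/(23.7) − 1/(70.6) = 0.02803, so d_i1 = 35.68 cm.
The intermediate image is 35.68 cm to the right of lens 1, which is 47.0 − (35.68) = 11.32 cm to the left of lens 2, so d_o2 = +11.32 cm.
Lens 2: 1/d_i2 = 1/f₂ − 1/d_o2 = 1/(33.9) − 1/(11.32) = -0.05884, so d_i2 = -17.0 cm.
The final image is virtual, 17.0 cm to the left of lens 2 (overall magnification ≈ -0.76).

17.0 cm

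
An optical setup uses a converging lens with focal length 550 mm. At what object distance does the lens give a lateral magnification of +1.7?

m = −d_i/d_o ⇒ d_i = −m·d_o.
1/f = 1/d_o + 1/d_i = 1/d_o − 1/(m·d_o) = (1 − 1/m)/d_o, so d_o = f(1 − 1/m) = (550.0)(1 − 1/(+1.7)) = 226 mm.

226 mm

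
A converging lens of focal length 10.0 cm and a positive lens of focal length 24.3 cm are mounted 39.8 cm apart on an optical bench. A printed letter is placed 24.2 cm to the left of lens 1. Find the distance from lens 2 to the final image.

Lens 1: 1/d_i1 = 1/f₁ − 1/d_o1 = 1/(10.0) − 1/(24.2) = 0.05868, so d_i1 = 17.04 cm.
The intermediate image is 17.04 cm to the right of lens 1, which is 39.8 − (17.04) = 22.76 cm to the left of lens 2, so d_o2 = +22.76 cm.
Lens 2: 1/d_i2 = 1/f₂ − 1/d_o2 = 1/(24.3) − 1/(22.76) = -0.002784, so d_i2 = -359 cm.
The final image is virtual, 359 cm to the left of lens 2 (overall magnification ≈ -11).

359 cm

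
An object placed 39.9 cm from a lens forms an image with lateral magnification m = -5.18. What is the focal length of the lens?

m = −d_i/d_o ⇒ d_i = −m·d_o = −(-5.18)·(39.9) = 206.7 cm.
1/f = 1/d_o + 1/d_i = 1/(39.9) + 1/(206.7) = 0.02990, so f = 33.4 cm.
Since f is positive, the lens is converging.

f = 33.4 cm (converging)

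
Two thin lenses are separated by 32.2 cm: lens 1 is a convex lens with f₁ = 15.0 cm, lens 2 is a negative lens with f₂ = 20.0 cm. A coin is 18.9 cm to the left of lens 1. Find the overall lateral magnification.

m = +3.75

Lens 1: 1/d_i1 = 1/(15.0) − 1/(18.9) = 0.01376, so d_i1 = 72.69 cm; m₁ = −d_i1/d_o1 = -3.846.
d_o2 = 32.2 − (72.69) = -40.49 cm (virtual object).
f₂ = −20.0 cm (diverging).
Lens 2: 1/d_i2 = 1/(-20.0) − 1/(-40.49) = -0.02530, so d_i2 = -39.52 cm; m₂ = −d_i2/d_o2 = -0.9761.
m = m₁·m₂ = (-3.846)(-0.9761) = +3.75.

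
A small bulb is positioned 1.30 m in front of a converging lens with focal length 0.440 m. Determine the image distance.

Lens equation: 1/v = 1/f − 1/u = 1/(0.4400) − 1/(1.30) = 2.273 − 0.7692 = 1.503, so v = 0.665 m.
The image is real, inverted and reduced, on the far side of the lens.

0.665 m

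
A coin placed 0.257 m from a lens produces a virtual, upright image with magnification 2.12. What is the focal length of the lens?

f = 0.486 m (converging)

m = −d_i/d_o ⇒ d_i = −m·d_o = −(+2.12)·(0.257) = -0.5448 m.
1/f = 1/d_o + 1/d_i = 1/(0.257) + 1/(-0.5448) = 2.056, so f = 0.486 m.
Since f is positive, the lens is converging.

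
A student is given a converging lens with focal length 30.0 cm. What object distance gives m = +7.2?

m = −d_i/d_o ⇒ d_i = −m·d_o.
1/f = 1/d_o + 1/d_i = 1/d_o − 1/(m·d_o) = (1 − 1/m)/d_o, so d_o = f(1 − 1/m) = (30.00)(1 − 1/(+7.2)) = 25.8 cm.

25.8 cm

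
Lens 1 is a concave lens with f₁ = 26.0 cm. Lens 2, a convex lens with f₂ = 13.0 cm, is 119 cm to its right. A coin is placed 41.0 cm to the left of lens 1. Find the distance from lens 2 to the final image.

14.4 cm

Lens 1 is diverging, so f₁ = −26.0 cm.
Lens 1: 1/d_i1 = 1/f₁ − 1/d_o1 = 1/(-26.0) − 1/(41.0) = -0.06285, so d_i1 = -15.91 cm.
The intermediate image is 15.91 cm to the left of lens 1 (virtual), which is 119 − (-15.91) = 134.9 cm to the left of lens 2, so d_o2 = +134.9 cm.
Lens 2: 1/d_i2 = 1/f₂ − 1/d_o2 = 1/(13.0) − 1/(134.9) = 0.06951, so d_i2 = 14.4 cm.
The final image is real, 14.4 cm to the right of lens 2 (overall magnification ≈ -0.041).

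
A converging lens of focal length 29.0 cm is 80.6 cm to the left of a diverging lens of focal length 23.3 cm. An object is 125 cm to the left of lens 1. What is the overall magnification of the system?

m = -0.106

Lens 1: 1/d_i1 = 1/(29.0) − 1/(125) = 0.02648, so d_i1 = 37.76 cm; m₁ = −d_i1/d_o1 = -0.3021.
d_o2 = 80.6 − (37.76) = 42.84 cm.
f₂ = −23.3 cm (diverging).
Lens 2: 1/d_i2 = 1/(-23.3) − 1/(42.84) = -0.06626, so d_i2 = -15.09 cm; m₂ = −d_i2/d_o2 = +0.3523.
m = m₁·m₂ = (-0.3021)(+0.3523) = -0.106.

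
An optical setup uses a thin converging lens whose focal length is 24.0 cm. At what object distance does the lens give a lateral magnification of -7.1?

m = −d_i/d_o ⇒ d_i = −m·d_o.
1/f = 1/d_o + 1/d_i = 1/d_o − 1/(m·d_o) = (1 − 1/m)/d_o, so d_o = f(1 − 1/m) = (24.00)(1 − 1/(-7.1)) = 27.4 cm.

27.4 cm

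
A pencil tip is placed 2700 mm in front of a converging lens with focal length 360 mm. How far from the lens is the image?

415 mm

Lens equation: 1/q = 1/f − 1/p = 1/(360.0) − 1/(2700) = 0.002778 − 0.0003704 = 0.002407, so q = 415 mm.
The image is real, inverted and reduced, on the far side of the lens.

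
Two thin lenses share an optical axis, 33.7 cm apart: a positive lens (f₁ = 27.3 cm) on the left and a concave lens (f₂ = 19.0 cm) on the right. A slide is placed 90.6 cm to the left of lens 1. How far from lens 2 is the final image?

Lens 1: 1/d_i1 = 1/f₁ − 1/d_o1 = 1/(27.3) − 1/(90.6) = 0.02559, so d_i1 = 39.07 cm.
The intermediate image is 39.07 cm to the right of lens 1, which lies 5.370 cm to the right of lens 2 — a virtual object — so d_o2 = −5.370 cm.
Lens 2 is diverging, so f₂ = −19.0 cm.
Lens 2: 1/d_i2 = 1/f₂ − 1/d_o2 = 1/(-19.0) − 1/(-5.370) = 0.1336, so d_i2 = 7.49 cm.
The final image is real, 7.49 cm to the right of lens 2 (overall magnification ≈ -0.60).

7.49 cm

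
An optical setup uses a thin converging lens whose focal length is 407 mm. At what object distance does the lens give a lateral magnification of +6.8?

347 mm

m = −d_i/d_o ⇒ d_i = −m·d_o.
1/f = 1/d_o + 1/d_i = 1/d_o − 1/(m·d_o) = (1 − 1/m)/d_o, so d_o = f(1 − 1/m) = (407.0)(1 − 1/(+6.8)) = 347 mm.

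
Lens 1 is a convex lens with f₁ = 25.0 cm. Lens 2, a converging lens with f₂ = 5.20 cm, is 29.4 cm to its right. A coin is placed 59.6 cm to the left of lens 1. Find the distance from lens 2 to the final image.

3.77 cm

Lens 1: 1/d_i1 = 1/f₁ − 1/d_o1 = 1/(25.0) − 1/(59.6) = 0.02322, so d_i1 = 43.06 cm.
The intermediate image is 43.06 cm to the right of lens 1, which lies 13.66 cm to the right of lens 2 — a virtual object — so d_o2 = −13.66 cm.
Lens 2: 1/d_i2 = 1/f₂ − 1/d_o2 = 1/(5.20) − 1/(-13.66) = 0.2655, so d_i2 = 3.77 cm.
The final image is real, 3.77 cm to the right of lens 2 (overall magnification ≈ -0.20).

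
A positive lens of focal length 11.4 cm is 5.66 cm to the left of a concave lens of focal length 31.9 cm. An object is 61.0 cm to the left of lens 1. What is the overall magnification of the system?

m = -0.311

Lens 1: 1/d_i1 = 1/(11.4) − 1/(61.0) = 0.07133, so d_i1 = 14.02 cm; m₁ = −d_i1/d_o1 = -0.2298.
d_o2 = 5.66 − (14.02) = -8.360 cm (virtual object).
f₂ = −31.9 cm (diverging).
Lens 2: 1/d_i2 = 1/(-31.9) − 1/(-8.360) = 0.08827, so d_i2 = 11.33 cm; m₂ = −d_i2/d_o2 = +1.355.
m = m₁·m₂ = (-0.2298)(+1.355) = -0.311.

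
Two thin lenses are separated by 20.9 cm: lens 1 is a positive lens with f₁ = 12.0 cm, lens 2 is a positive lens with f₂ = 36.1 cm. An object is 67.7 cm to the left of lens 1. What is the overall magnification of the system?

m = -0.261

Lens 1: 1/d_i1 = 1/(12.0) − 1/(67.7) = 0.06856, so d_i1 = 14.59 cm; m₁ = −d_i1/d_o1 = -0.2155.
d_o2 = 20.9 − (14.59) = 6.310 cm.
Lens 2: 1/d_i2 = 1/(36.1) − 1/(6.310) = -0.1308, so d_i2 = -7.647 cm; m₂ = −d_i2/d_o2 = +1.212.
m = m₁·m₂ = (-0.2155)(+1.212) = -0.261.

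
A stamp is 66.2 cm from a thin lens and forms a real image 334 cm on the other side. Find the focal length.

Real image ⇒ d_i = +334 cm.
1/f = 1/d_o + 1/d_i = 1/(66.2) + 1/(334) = 0.01810, so f = 55.2 cm.
Since f is positive, the thin lens is converging.

f = 55.2 cm (converging)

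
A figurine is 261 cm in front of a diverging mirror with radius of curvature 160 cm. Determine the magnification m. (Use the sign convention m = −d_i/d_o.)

f = R/2 = 160/2 = 80.00 cm; for a diverging mirror, f = -80.00 cm.
1/d_i = 1/f − 1/d_o = 1/(-80.00) − 1/(261) = -0.01633, so d_i = -61.23 cm.
m = −d_i/d_o = −(-61.23)/(261) = +0.235.
The image is virtual, upright and reduced, behind the mirror.

m = +0.235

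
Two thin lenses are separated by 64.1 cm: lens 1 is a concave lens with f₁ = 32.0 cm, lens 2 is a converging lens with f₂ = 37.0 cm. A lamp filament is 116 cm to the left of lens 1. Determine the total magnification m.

m = -0.153

f₁ = −32.0 cm (diverging).
Lens 1: 1/d_i1 = 1/(-32.0) − 1/(116) = -0.03987, so d_i1 = -25.08 cm; m₁ = −d_i1/d_o1 = +0.2162.
d_o2 = 64.1 − (-25.08) = 89.18 cm.
Lens 2: 1/d_i2 = 1/(37.0) − 1/(89.18) = 0.01581, so d_i2 = 63.24 cm; m₂ = −d_i2/d_o2 = -0.7091.
m = m₁·m₂ = (+0.2162)(-0.7091) = -0.153.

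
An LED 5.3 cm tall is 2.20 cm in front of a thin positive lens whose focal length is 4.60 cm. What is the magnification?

1/d_i = 1/f − 1/d_o = 1/(4.600) − 1/(2.20) = -0.2372, so d_i = -4.217 cm.
m = −d_i/d_o = −(-4.217)/(2.20) = +1.92.
The image is virtual, upright and enlarged, on the same side as the object.

m = +1.92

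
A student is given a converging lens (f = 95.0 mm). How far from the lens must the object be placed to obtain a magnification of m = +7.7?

m = −d_i/d_o ⇒ d_i = −m·d_o.
1/f = 1/d_o + 1/d_i = 1/d_o − 1/(m·d_o) = (1 − 1/m)/d_o, so d_o = f(1 − 1/m) = (95.00)(1 − 1/(+7.7)) = 82.7 mm.

82.7 mm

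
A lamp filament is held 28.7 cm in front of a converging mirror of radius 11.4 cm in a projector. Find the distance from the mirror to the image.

f = R/2 = 11.4/2 = 5.700 cm.
Mirror equation: 1/s_i = 1/f − 1/s_o = 1/(5.700) − 1/(28.7) = 0.1754 − 0.03484 = 0.1406, so s_i = 7.11 cm.
The image is real, inverted and reduced, in front of the mirror.

7.11 cm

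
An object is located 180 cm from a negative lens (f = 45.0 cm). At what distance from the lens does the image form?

36.0 cm

For a negative lens, f = -45.0 cm.
Thin-lens equation: 1/s_i = 1/f − 1/s_o = 1/(-45.00) − 1/(180) = -0.02222 − 0.005556 = -0.02778, so s_i = -36.0 cm.
The image is virtual, upright and reduced, on the same side as the object.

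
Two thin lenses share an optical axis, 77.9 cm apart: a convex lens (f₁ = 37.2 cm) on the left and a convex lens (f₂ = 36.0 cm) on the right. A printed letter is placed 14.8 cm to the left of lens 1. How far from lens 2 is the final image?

Lens 1: 1/d_i1 = 1/f₁ − 1/d_o1 = 1/(37.2) − 1/(14.8) = -0.04069, so d_i1 = -24.58 cm.
The intermediate image is 24.58 cm to the left of lens 1 (virtual), which is 77.9 − (-24.58) = 102.5 cm to the left of lens 2, so d_o2 = +102.5 cm.
Lens 2: 1/d_i2 = 1/f₂ − 1/d_o2 = 1/(36.0) − 1/(102.5) = 0.01802, so d_i2 = 55.5 cm.
The final image is real, 55.5 cm to the right of lens 2 (overall magnification ≈ -0.90).

55.5 cm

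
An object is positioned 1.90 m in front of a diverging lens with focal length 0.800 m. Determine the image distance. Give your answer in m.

0.563 m

For a diverging lens, f = -0.800 m.
Lens equation: 1/v = 1/f − 1/u = 1/(-0.8000) − 1/(1.90) = -1.250 − 0.5263 = -1.776, so v = -0.563 m.
The image is virtual, upright and reduced, on the same side as the object.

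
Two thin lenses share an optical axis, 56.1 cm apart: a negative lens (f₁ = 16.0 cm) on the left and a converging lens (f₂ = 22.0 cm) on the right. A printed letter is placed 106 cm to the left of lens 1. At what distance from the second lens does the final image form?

Lens 1 is diverging, so f₁ = −16.0 cm.
Lens 1: 1/d_i1 = 1/f₁ − 1/d_o1 = 1/(-16.0) − 1/(106) = -0.07193, so d_i1 = -13.90 cm.
The intermediate image is 13.90 cm to the left of lens 1 (virtual), which is 56.1 − (-13.90) = 70.00 cm to the left of lens 2, so d_o2 = +70.00 cm.
Lens 2: 1/d_i2 = 1/f₂ − 1/d_o2 = 1/(22.0) − 1/(70.00) = 0.03117, so d_i2 = 32.1 cm.
The final image is real, 32.1 cm to the right of lens 2 (overall magnification ≈ -0.060).

32.1 cm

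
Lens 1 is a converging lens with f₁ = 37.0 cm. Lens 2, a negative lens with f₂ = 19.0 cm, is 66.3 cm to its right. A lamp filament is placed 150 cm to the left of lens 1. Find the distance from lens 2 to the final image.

Lens 1: 1/d_i1 = 1/f₁ − 1/d_o1 = 1/(37.0) − 1/(150) = 0.02036, so d_i1 = 49.12 cm.
The intermediate image is 49.12 cm to the right of lens 1, which is 66.3 − (49.12) = 17.18 cm to the left of lens 2, so d_o2 = +17.18 cm.
Lens 2 is diverging, so f₂ = −19.0 cm.
Lens 2: 1/d_i2 = 1/f₂ − 1/d_o2 = 1/(-19.0) − 1/(17.18) = -0.1108, so d_i2 = -9.02 cm.
The final image is virtual, 9.02 cm to the left of lens 2 (overall magnification ≈ -0.17).

9.02 cm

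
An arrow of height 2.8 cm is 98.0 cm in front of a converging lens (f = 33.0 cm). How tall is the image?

1/d_i = 1/f − 1/d_o = 1/(33.00) − 1/(98.0) = 0.02010, so d_i = 49.75 cm.
m = −d_i/d_o = -0.5077.
|h_i| = |m|·h_o = 0.5077 × 2.8 = 1.42 cm. The image is real, inverted and reduced, on the far side of the lens.

1.42 cm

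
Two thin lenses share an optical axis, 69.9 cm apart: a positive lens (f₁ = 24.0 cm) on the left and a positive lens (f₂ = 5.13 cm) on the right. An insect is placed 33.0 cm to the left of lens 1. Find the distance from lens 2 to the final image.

Lens 1: 1/d_i1 = 1/f₁ − 1/d_o1 = 1/(24.0) − 1/(33.0) = 0.01136, so d_i1 = 88.00 cm.
The intermediate image is 88.00 cm to the right of lens 1, which lies 18.10 cm to the right of lens 2 — a virtual object — so d_o2 = −18.10 cm.
Lens 2: 1/d_i2 = 1/f₂ − 1/d_o2 = 1/(5.13) − 1/(-18.10) = 0.2502, so d_i2 = 4.00 cm.
The final image is real, 4.00 cm to the right of lens 2 (overall magnification ≈ -0.59).

4.00 cm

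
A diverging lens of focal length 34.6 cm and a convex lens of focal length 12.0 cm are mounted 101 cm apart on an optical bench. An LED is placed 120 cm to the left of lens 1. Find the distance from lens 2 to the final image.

Lens 1 is diverging, so f₁ = −34.6 cm.
Lens 1: 1/d_i1 = 1/f₁ − 1/d_o1 = 1/(-34.6) − 1/(120) = -0.03724, so d_i1 = -26.86 cm.
The intermediate image is 26.86 cm to the left of lens 1 (virtual), which is 101 − (-26.86) = 127.9 cm to the left of lens 2, so d_o2 = +127.9 cm.
Lens 2: 1/d_i2 = 1/f₂ − 1/d_o2 = 1/(12.0) − 1/(127.9) = 0.07551, so d_i2 = 13.2 cm.
The final image is real, 13.2 cm to the right of lens 2 (overall magnification ≈ -0.023).

13.2 cm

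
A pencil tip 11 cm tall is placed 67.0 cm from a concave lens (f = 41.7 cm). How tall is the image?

4.22 cm

For a concave lens, f = -41.7 cm.
1/d_i = 1/f − 1/d_o = 1/(-41.70) − 1/(67.0) = -0.03891, so d_i = -25.70 cm.
m = −d_i/d_o = +0.3836.
|h_i| = |m|·h_o = 0.3836 × 11 = 4.22 cm. The image is virtual, upright and reduced, on the same side as the object.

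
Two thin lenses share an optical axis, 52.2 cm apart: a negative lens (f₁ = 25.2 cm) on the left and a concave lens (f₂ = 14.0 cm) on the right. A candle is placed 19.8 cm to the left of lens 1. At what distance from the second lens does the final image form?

11.5 cm

Lens 1 is diverging, so f₁ = −25.2 cm.
Lens 1: 1/d_i1 = 1/f₁ − 1/d_o1 = 1/(-25.2) − 1/(19.8) = -0.09019, so d_i1 = -11.09 cm.
The intermediate image is 11.09 cm to the left of lens 1 (virtual), which is 52.2 − (-11.09) = 63.29 cm to the left of lens 2, so d_o2 = +63.29 cm.
Lens 2 is diverging, so f₂ = −14.0 cm.
Lens 2: 1/d_i2 = 1/f₂ − 1/d_o2 = 1/(-14.0) − 1/(63.29) = -0.08723, so d_i2 = -11.5 cm.
The final image is virtual, 11.5 cm to the left of lens 2 (overall magnification ≈ 0.10).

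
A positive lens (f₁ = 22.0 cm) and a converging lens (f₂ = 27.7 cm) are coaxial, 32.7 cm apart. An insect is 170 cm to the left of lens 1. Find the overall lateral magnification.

m = -0.203

Lens 1: 1/d_i1 = 1/(22.0) − 1/(170) = 0.03957, so d_i1 = 25.27 cm; m₁ = −d_i1/d_o1 = -0.1486.
d_o2 = 32.7 − (25.27) = 7.430 cm.
Lens 2: 1/d_i2 = 1/(27.7) − 1/(7.430) = -0.09849, so d_i2 = -10.15 cm; m₂ = −d_i2/d_o2 = +1.367.
m = m₁·m₂ = (-0.1486)(+1.367) = -0.203.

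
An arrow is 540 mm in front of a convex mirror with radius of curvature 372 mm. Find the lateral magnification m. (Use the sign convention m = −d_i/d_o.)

f = R/2 = 372/2 = 186.0 mm; for a convex mirror, f = -186.0 mm.
1/d_i = 1/f − 1/d_o = 1/(-186.0) − 1/(540) = -0.007228, so d_i = -138.3 mm.
m = −d_i/d_o = −(-138.3)/(540) = +0.256.
The image is virtual, upright and reduced, behind the mirror.

m = +0.256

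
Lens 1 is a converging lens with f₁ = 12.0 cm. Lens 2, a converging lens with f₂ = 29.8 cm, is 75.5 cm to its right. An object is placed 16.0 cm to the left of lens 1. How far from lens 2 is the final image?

Lens 1: 1/d_i1 = 1/f₁ − 1/d_o1 = 1/(12.0) − 1/(16.0) = 0.02083, so d_i1 = 48.00 cm.
The intermediate image is 48.00 cm to the right of lens 1, which is 75.5 − (48.00) = 27.50 cm to the left of lens 2, so d_o2 = +27.50 cm.
Lens 2: 1/d_i2 = 1/f₂ − 1/d_o2 = 1/(29.8) − 1/(27.50) = -0.002807, so d_i2 = -356 cm.
The final image is virtual, 356 cm to the left of lens 2 (overall magnification ≈ -39).

356 cm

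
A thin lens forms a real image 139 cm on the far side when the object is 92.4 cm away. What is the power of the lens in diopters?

d_i = +139 cm.
1/f = 1/d_o + 1/d_i = 1/(92.4) + 1/(139) = 0.01802 cm⁻¹.
f = 55.50 cm = 0.5550 m, so P = 1/f = +1.80 D.

P = +1.80 D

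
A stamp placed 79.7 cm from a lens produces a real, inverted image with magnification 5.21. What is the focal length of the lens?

m = −d_i/d_o ⇒ d_i = −m·d_o = −(-5.21)·(79.7) = 415.2 cm.
1/f = 1/d_o + 1/d_i = 1/(79.7) + 1/(415.2) = 0.01496, so f = 66.9 cm.
Since f is positive, the lens is converging.

f = 66.9 cm (converging)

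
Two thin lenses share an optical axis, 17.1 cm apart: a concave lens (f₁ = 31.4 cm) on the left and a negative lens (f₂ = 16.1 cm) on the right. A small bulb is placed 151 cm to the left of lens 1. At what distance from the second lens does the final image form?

Lens 1 is diverging, so f₁ = −31.4 cm.
Lens 1: 1/d_i1 = 1/f₁ − 1/d_o1 = 1/(-31.4) − 1/(151) = -0.03847, so d_i1 = -25.99 cm.
The intermediate image is 25.99 cm to the left of lens 1 (virtual), which is 17.1 − (-25.99) = 43.09 cm to the left of lens 2, so d_o2 = +43.09 cm.
Lens 2 is diverging, so f₂ = −16.1 cm.
Lens 2: 1/d_i2 = 1/f₂ − 1/d_o2 = 1/(-16.1) − 1/(43.09) = -0.08532, so d_i2 = -11.7 cm.
The final image is virtual, 11.7 cm to the left of lens 2 (overall magnification ≈ 0.047).

11.7 cm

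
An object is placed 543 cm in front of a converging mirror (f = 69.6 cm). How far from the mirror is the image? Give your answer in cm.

79.8 cm

Mirror equation: 1/s_i = 1/f − 1/s_o = 1/(69.60) − 1/(543) = 0.01437 − 0.001842 = 0.01253, so s_i = 79.8 cm.
The image is real, inverted and reduced, in front of the mirror.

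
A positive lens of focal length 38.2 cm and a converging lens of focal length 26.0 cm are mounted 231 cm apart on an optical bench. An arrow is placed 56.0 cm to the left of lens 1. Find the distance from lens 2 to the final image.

Lens 1: 1/d_i1 = 1/f₁ − 1/d_o1 = 1/(38.2) − 1/(56.0) = 0.008321, so d_i1 = 120.2 cm.
The intermediate image is 120.2 cm to the right of lens 1, which is 231 − (120.2) = 110.8 cm to the left of lens 2, so d_o2 = +110.8 cm.
Lens 2: 1/d_i2 = 1/f₂ − 1/d_o2 = 1/(26.0) − 1/(110.8) = 0.02944, so d_i2 = 34.0 cm.
The final image is real, 34.0 cm to the right of lens 2 (overall magnification ≈ 0.66).

34.0 cm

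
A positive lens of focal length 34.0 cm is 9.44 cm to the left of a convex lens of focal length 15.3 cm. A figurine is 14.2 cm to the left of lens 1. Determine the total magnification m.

m = -1.42

Lens 1: 1/d_i1 = 1/(34.0) − 1/(14.2) = -0.04101, so d_i1 = -24.38 cm; m₁ = −d_i1/d_o1 = +1.717.
d_o2 = 9.44 − (-24.38) = 33.82 cm.
Lens 2: 1/d_i2 = 1/(15.3) − 1/(33.82) = 0.03579, so d_i2 = 27.94 cm; m₂ = −d_i2/d_o2 = -0.8261.
m = m₁·m₂ = (+1.717)(-0.8261) = -1.42.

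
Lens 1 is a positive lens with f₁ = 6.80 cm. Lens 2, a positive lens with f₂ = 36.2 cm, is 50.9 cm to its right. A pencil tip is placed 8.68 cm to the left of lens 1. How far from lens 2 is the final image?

Lens 1: 1/d_i1 = 1/f₁ − 1/d_o1 = 1/(6.80) − 1/(8.68) = 0.03185, so d_i1 = 31.40 cm.
The intermediate image is 31.40 cm to the right of lens 1, which is 50.9 − (31.40) = 19.50 cm to the left of lens 2, so d_o2 = +19.50 cm.
Lens 2: 1/d_i2 = 1/f₂ − 1/d_o2 = 1/(36.2) − 1/(19.50) = -0.02366, so d_i2 = -42.3 cm.
The final image is virtual, 42.3 cm to the left of lens 2 (overall magnification ≈ -7.8).

42.3 cm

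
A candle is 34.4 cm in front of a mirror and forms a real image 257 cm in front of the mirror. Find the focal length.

Real image ⇒ d_i = +257 cm.
1/f = 1/d_o + 1/d_i = 1/(34.4) + 1/(257) = 0.03296, so f = 30.3 cm.
Since f is positive, the mirror is concave.

f = 30.3 cm (concave)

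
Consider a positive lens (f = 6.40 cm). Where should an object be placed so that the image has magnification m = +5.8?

5.30 cm

m = −d_i/d_o ⇒ d_i = −m·d_o.
1/f = 1/d_o + 1/d_i = 1/d_o − 1/(m·d_o) = (1 − 1/m)/d_o, so d_o = f(1 − 1/m) = (6.400)(1 − 1/(+5.8)) = 5.30 cm.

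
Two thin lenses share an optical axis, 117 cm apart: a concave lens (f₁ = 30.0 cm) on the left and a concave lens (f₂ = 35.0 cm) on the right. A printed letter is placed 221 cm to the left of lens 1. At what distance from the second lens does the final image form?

Lens 1 is diverging, so f₁ = −30.0 cm.
Lens 1: 1/d_i1 = 1/f₁ − 1/d_o1 = 1/(-30.0) − 1/(221) = -0.03786, so d_i1 = -26.41 cm.
The intermediate image is 26.41 cm to the left of lens 1 (virtual), which is 117 − (-26.41) = 143.4 cm to the left of lens 2, so d_o2 = +143.4 cm.
Lens 2 is diverging, so f₂ = −35.0 cm.
Lens 2: 1/d_i2 = 1/f₂ − 1/d_o2 = 1/(-35.0) − 1/(143.4) = -0.03554, so d_i2 = -28.1 cm.
The final image is virtual, 28.1 cm to the left of lens 2 (overall magnification ≈ 0.023).

28.1 cm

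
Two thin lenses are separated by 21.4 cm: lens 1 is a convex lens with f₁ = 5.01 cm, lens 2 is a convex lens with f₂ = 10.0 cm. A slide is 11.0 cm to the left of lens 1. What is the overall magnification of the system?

m = +3.80

Lens 1: 1/d_i1 = 1/(5.01) − 1/(11.0) = 0.1087, so d_i1 = 9.200 cm; m₁ = −d_i1/d_o1 = -0.8364.
d_o2 = 21.4 − (9.200) = 12.20 cm.
Lens 2: 1/d_i2 = 1/(10.0) − 1/(12.20) = 0.01803, so d_i2 = 55.45 cm; m₂ = −d_i2/d_o2 = -4.545.
m = m₁·m₂ = (-0.8364)(-4.545) = +3.80.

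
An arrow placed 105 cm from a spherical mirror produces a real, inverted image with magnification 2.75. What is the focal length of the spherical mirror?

f = 77.0 cm (concave)

m = −d_i/d_o ⇒ d_i = −m·d_o = −(-2.75)·(105) = 288.8 cm.
1/f = 1/d_o + 1/d_i = 1/(105) + 1/(288.8) = 0.01299, so f = 77.0 cm.
Since f is positive, the spherical mirror is concave.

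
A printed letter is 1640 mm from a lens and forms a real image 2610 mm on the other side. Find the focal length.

Real image ⇒ d_i = +2610 mm.
1/f = 1/d_o + 1/d_i = 1/(1640) + 1/(2610) = 0.0009929, so f = 1010 mm.
Since f is positive, the lens is converging.

f = 1010 mm (converging)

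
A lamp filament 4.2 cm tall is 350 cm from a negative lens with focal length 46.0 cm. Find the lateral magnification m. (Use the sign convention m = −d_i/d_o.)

For a negative lens, f = -46.0 cm.
1/d_i = 1/f − 1/d_o = 1/(-46.00) − 1/(350) = -0.02460, so d_i = -40.66 cm.
m = −d_i/d_o = −(-40.66)/(350) = +0.116.
The image is virtual, upright and reduced, on the same side as the object.

m = +0.116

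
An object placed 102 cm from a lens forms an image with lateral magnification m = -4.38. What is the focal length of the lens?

f = 83.0 cm (converging)

m = −d_i/d_o ⇒ d_i = −m·d_o = −(-4.38)·(102) = 446.8 cm.
1/f = 1/d_o + 1/d_i = 1/(102) + 1/(446.8) = 0.01204, so f = 83.0 cm.
Since f is positive, the lens is converging.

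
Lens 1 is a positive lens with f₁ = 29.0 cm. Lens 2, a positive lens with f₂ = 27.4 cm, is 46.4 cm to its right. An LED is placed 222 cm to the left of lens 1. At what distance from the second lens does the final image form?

Lens 1: 1/d_i1 = 1/f₁ − 1/d_o1 = 1/(29.0) − 1/(222) = 0.02998, so d_i1 = 33.36 cm.
The intermediate image is 33.36 cm to the right of lens 1, which is 46.4 − (33.36) = 13.04 cm to the left of lens 2, so d_o2 = +13.04 cm.
Lens 2: 1/d_i2 = 1/f₂ − 1/d_o2 = 1/(27.4) − 1/(13.04) = -0.04019, so d_i2 = -24.9 cm.
The final image is virtual, 24.9 cm to the left of lens 2 (overall magnification ≈ -0.29).

24.9 cm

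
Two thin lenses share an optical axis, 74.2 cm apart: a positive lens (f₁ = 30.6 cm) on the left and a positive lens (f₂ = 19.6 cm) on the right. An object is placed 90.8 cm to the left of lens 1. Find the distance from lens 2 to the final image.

65.1 cm

Lens 1: 1/d_i1 = 1/f₁ − 1/d_o1 = 1/(30.6) − 1/(90.8) = 0.02167, so d_i1 = 46.15 cm.
The intermediate image is 46.15 cm to the right of lens 1, which is 74.2 − (46.15) = 28.05 cm to the left of lens 2, so d_o2 = +28.05 cm.
Lens 2: 1/d_i2 = 1/f₂ − 1/d_o2 = 1/(19.6) − 1/(28.05) = 0.01537, so d_i2 = 65.1 cm.
The final image is real, 65.1 cm to the right of lens 2 (overall magnification ≈ 1.2).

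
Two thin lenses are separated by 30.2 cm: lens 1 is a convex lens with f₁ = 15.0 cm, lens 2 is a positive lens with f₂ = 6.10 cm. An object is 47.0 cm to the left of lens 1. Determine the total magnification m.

Lens 1: 1/d_i1 = 1/(15.0) − 1/(47.0) = 0.04539, so d_i1 = 22.03 cm; m₁ = −d_i1/d_o1 = -0.4687.
d_o2 = 30.2 − (22.03) = 8.170 cm.
Lens 2: 1/d_i2 = 1/(6.10) − 1/(8.170) = 0.04154, so d_i2 = 24.08 cm; m₂ = −d_i2/d_o2 = -2.947.
m = m₁·m₂ = (-0.4687)(-2.947) = +1.38.

m = +1.38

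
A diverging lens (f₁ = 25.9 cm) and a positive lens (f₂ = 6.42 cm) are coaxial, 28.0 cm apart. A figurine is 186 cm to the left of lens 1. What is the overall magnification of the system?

m = -0.0177

f₁ = −25.9 cm (diverging).
Lens 1: 1/d_i1 = 1/(-25.9) − 1/(186) = -0.04399, so d_i1 = -22.73 cm; m₁ = −d_i1/d_o1 = +0.1222.
d_o2 = 28.0 − (-22.73) = 50.73 cm.
Lens 2: 1/d_i2 = 1/(6.42) − 1/(50.73) = 0.1361, so d_i2 = 7.350 cm; m₂ = −d_i2/d_o2 = -0.1449.
m = m₁·m₂ = (+0.1222)(-0.1449) = -0.0177.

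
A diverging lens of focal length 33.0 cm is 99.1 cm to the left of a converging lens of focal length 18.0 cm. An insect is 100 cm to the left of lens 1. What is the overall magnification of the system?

f₁ = −33.0 cm (diverging).
Lens 1: 1/d_i1 = 1/(-33.0) − 1/(100) = -0.04030, so d_i1 = -24.81 cm; m₁ = −d_i1/d_o1 = +0.2481.
d_o2 = 99.1 − (-24.81) = 123.9 cm.
Lens 2: 1/d_i2 = 1/(18.0) − 1/(123.9) = 0.04748, so d_i2 = 21.06 cm; m₂ = −d_i2/d_o2 = -0.1700.
m = m₁·m₂ = (+0.2481)(-0.1700) = -0.0422.

m = -0.0422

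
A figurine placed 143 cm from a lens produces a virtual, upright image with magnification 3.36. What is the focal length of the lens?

m = −d_i/d_o ⇒ d_i = −m·d_o = −(+3.36)·(143) = -480.5 cm.
1/f = 1/d_o + 1/d_i = 1/(143) + 1/(-480.5) = 0.004912, so f = 204 cm.
Since f is positive, the lens is converging.

f = 204 cm (converging)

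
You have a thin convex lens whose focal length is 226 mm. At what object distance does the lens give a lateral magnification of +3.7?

165 mm

m = −d_i/d_o ⇒ d_i = −m·d_o.
1/f = 1/d_o + 1/d_i = 1/d_o − 1/(m·d_o) = (1 − 1/m)/d_o, so d_o = f(1 − 1/m) = (226.0)(1 − 1/(+3.7)) = 165 mm.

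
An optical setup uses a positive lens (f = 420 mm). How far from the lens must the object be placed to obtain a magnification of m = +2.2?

229 mm

m = −d_i/d_o ⇒ d_i = −m·d_o.
1/f = 1/d_o + 1/d_i = 1/d_o − 1/(m·d_o) = (1 − 1/m)/d_o, so d_o = f(1 − 1/m) = (420.0)(1 − 1/(+2.2)) = 229 mm.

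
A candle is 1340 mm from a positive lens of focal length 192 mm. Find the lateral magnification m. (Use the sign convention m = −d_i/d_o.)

m = -0.167

1/d_i = 1/f − 1/d_o = 1/(192.0) − 1/(1340) = 0.004462, so d_i = 224.1 mm.
m = −d_i/d_o = −(224.1)/(1340) = -0.167.
The image is real, inverted and reduced, on the far side of the lens.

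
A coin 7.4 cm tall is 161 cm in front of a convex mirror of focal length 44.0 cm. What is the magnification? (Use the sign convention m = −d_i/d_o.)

For a convex mirror, f = -44.0 cm.
1/d_i = 1/f − 1/d_o = 1/(-44.00) − 1/(161) = -0.02894, so d_i = -34.56 cm.
m = −d_i/d_o = −(-34.56)/(161) = +0.215.
The image is virtual, upright and reduced, behind the mirror.

m = +0.215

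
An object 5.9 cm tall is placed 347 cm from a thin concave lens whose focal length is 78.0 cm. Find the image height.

1.08 cm

For a concave lens, f = -78.0 cm.
1/d_i = 1/f − 1/d_o = 1/(-78.00) − 1/(347) = -0.01570, so d_i = -63.68 cm.
m = −d_i/d_o = +0.1835.
|h_i| = |m|·h_o = 0.1835 × 5.9 = 1.08 cm. The image is virtual, upright and reduced, on the same side as the object.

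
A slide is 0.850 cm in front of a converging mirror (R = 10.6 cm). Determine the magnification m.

f = R/2 = 10.6/2 = 5.300 cm.
1/d_i = 1/f − 1/d_o = 1/(5.300) − 1/(0.850) = -0.9878, so d_i = -1.012 cm.
m = −d_i/d_o = −(-1.012)/(0.850) = +1.19.
The image is virtual, upright and enlarged, behind the mirror.

m = +1.19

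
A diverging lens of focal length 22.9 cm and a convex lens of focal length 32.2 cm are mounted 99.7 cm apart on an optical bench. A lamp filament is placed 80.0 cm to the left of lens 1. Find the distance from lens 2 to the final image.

44.4 cm

Lens 1 is diverging, so f₁ = −22.9 cm.
Lens 1: 1/d_i1 = 1/f₁ − 1/d_o1 = 1/(-22.9) − 1/(80.0) = -0.05617, so d_i1 = -17.80 cm.
The intermediate image is 17.80 cm to the left of lens 1 (virtual), which is 99.7 − (-17.80) = 117.5 cm to the left of lens 2, so d_o2 = +117.5 cm.
Lens 2: 1/d_i2 = 1/f₂ − 1/d_o2 = 1/(32.2) − 1/(117.5) = 0.02255, so d_i2 = 44.4 cm.
The final image is real, 44.4 cm to the right of lens 2 (overall magnification ≈ -0.084).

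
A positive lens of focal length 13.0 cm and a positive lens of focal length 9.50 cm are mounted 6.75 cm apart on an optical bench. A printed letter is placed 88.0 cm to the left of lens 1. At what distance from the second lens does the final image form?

4.49 cm

Lens 1: 1/d_i1 = 1/f₁ − 1/d_o1 = 1/(13.0) − 1/(88.0) = 0.06556, so d_i1 = 15.25 cm.
The intermediate image is 15.25 cm to the right of lens 1, which lies 8.500 cm to the right of lens 2 — a virtual object — so d_o2 = −8.500 cm.
Lens 2: 1/d_i2 = 1/f₂ − 1/d_o2 = 1/(9.50) − 1/(-8.500) = 0.2229, so d_i2 = 4.49 cm.
The final image is real, 4.49 cm to the right of lens 2 (overall magnification ≈ -0.091).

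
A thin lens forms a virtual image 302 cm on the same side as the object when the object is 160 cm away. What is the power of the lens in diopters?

P = +0.294 D

Virtual image ⇒ d_i = −302 cm.
1/f = 1/d_o + 1/d_i = 1/(160) + 1/(-302) = 0.002939 cm⁻¹.
f = 340.3 cm = 3.403 m, so P = 1/f = +0.294 D.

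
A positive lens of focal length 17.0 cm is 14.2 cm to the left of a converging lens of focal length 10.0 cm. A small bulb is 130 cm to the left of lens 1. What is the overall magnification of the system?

Lens 1: 1/d_i1 = 1/(17.0) − 1/(130) = 0.05113, so d_i1 = 19.56 cm; m₁ = −d_i1/d_o1 = -0.1505.
d_o2 = 14.2 − (19.56) = -5.360 cm (virtual object).
Lens 2: 1/d_i2 = 1/(10.0) − 1/(-5.360) = 0.2866, so d_i2 = 3.490 cm; m₂ = −d_i2/d_o2 = +0.6510.
m = m₁·m₂ = (-0.1505)(+0.6510) = -0.0980.

m = -0.0980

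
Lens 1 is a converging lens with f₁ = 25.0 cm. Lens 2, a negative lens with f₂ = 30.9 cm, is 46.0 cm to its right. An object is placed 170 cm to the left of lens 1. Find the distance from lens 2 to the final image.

Lens 1: 1/d_i1 = 1/f₁ − 1/d_o1 = 1/(25.0) − 1/(170) = 0.03412, so d_i1 = 29.31 cm.
The intermediate image is 29.31 cm to the right of lens 1, which is 46.0 − (29.31) = 16.69 cm to the left of lens 2, so d_o2 = +16.69 cm.
Lens 2 is diverging, so f₂ = −30.9 cm.
Lens 2: 1/d_i2 = 1/f₂ − 1/d_o2 = 1/(-30.9) − 1/(16.69) = -0.09228, so d_i2 = -10.8 cm.
The final image is virtual, 10.8 cm to the left of lens 2 (overall magnification ≈ -0.11).

10.8 cm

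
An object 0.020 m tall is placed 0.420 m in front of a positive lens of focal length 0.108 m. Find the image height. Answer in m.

0.00692 m

1/d_i = 1/f − 1/d_o = 1/(0.1080) − 1/(0.420) = 6.878, so d_i = 0.1454 m.
m = −d_i/d_o = -0.3462.
|h_i| = |m|·h_o = 0.3462 × 0.020 = 0.00692 m. The image is real, inverted and reduced, on the far side of the lens.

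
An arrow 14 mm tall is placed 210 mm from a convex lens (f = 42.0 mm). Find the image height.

1/d_i = 1/f − 1/d_o = 1/(42.00) − 1/(210) = 0.01905, so d_i = 52.50 mm.
m = −d_i/d_o = -0.2500.
|h_i| = |m|·h_o = 0.2500 × 14 = 3.50 mm. The image is real, inverted and reduced, on the far side of the lens.

3.50 mm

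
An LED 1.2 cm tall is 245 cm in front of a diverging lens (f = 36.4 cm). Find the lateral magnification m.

For a diverging lens, f = -36.4 cm.
1/d_i = 1/f − 1/d_o = 1/(-36.40) − 1/(245) = -0.03155, so d_i = -31.69 cm.
m = −d_i/d_o = −(-31.69)/(245) = +0.129.
The image is virtual, upright and reduced, on the same side as the object.

m = +0.129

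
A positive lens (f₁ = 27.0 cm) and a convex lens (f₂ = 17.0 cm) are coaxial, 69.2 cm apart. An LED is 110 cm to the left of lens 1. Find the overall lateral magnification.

m = +0.337

Lens 1: 1/d_i1 = 1/(27.0) − 1/(110) = 0.02795, so d_i1 = 35.78 cm; m₁ = −d_i1/d_o1 = -0.3253.
d_o2 = 69.2 − (35.78) = 33.42 cm.
Lens 2: 1/d_i2 = 1/(17.0) − 1/(33.42) = 0.02890, so d_i2 = 34.60 cm; m₂ = −d_i2/d_o2 = -1.035.
m = m₁·m₂ = (-0.3253)(-1.035) = +0.337.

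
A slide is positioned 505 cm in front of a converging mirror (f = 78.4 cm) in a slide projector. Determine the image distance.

92.8 cm

Mirror equation: 1/q = 1/f − 1/p = 1/(78.40) − 1/(505) = 0.01276 − 0.001980 = 0.01077, so q = 92.8 cm.
The image is real, inverted and reduced, in front of the mirror.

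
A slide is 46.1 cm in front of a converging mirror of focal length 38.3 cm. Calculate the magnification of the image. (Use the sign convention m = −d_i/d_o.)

1/d_i = 1/f − 1/d_o = 1/(38.30) − 1/(46.1) = 0.004418, so d_i = 226.4 cm.
m = −d_i/d_o = −(226.4)/(46.1) = -4.91.
The image is real, inverted and enlarged, in front of the mirror.

m = -4.91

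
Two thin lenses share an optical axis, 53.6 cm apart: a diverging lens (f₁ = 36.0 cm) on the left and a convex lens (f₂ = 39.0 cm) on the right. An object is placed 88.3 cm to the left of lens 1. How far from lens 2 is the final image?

Lens 1 is diverging, so f₁ = −36.0 cm.
Lens 1: 1/d_i1 = 1/f₁ − 1/d_o1 = 1/(-36.0) − 1/(88.3) = -0.03910, so d_i1 = -25.57 cm.
The intermediate image is 25.57 cm to the left of lens 1 (virtual), which is 53.6 − (-25.57) = 79.17 cm to the left of lens 2, so d_o2 = +79.17 cm.
Lens 2: 1/d_i2 = 1/f₂ − 1/d_o2 = 1/(39.0) − 1/(79.17) = 0.01301, so d_i2 = 76.9 cm.
The final image is real, 76.9 cm to the right of lens 2 (overall magnification ≈ -0.28).

76.9 cm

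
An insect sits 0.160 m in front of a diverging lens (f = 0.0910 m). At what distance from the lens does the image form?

0.0580 m

For a diverging lens, f = -0.0910 m.
Lens equation: 1/d_i = 1/f − 1/d_o = 1/(-0.09100) − 1/(0.160) = -10.99 − 6.250 = -17.24, so d_i = -0.0580 m.
The image is virtual, upright and reduced, on the same side as the object.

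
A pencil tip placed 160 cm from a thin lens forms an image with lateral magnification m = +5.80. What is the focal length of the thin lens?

m = −d_i/d_o ⇒ d_i = −m·d_o = −(+5.80)·(160) = -928.0 cm.
1/f = 1/d_o + 1/d_i = 1/(160) + 1/(-928.0) = 0.005172, so f = 193 cm.
Since f is positive, the thin lens is converging.

f = 193 cm (converging)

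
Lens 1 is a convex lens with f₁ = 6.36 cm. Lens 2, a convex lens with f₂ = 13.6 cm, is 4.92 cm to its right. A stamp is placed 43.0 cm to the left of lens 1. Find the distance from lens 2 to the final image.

Lens 1: 1/d_i1 = 1/f₁ − 1/d_o1 = 1/(6.36) − 1/(43.0) = 0.1340, so d_i1 = 7.464 cm.
The intermediate image is 7.464 cm to the right of lens 1, which lies 2.544 cm to the right of lens 2 — a virtual object — so d_o2 = −2.544 cm.
Lens 2: 1/d_i2 = 1/f₂ − 1/d_o2 = 1/(13.6) − 1/(-2.544) = 0.4666, so d_i2 = 2.14 cm.
The final image is real, 2.14 cm to the right of lens 2 (overall magnification ≈ -0.15).

2.14 cm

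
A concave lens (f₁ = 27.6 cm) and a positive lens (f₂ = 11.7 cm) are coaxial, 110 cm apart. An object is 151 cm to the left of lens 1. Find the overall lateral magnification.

m = -0.0149

f₁ = −27.6 cm (diverging).
Lens 1: 1/d_i1 = 1/(-27.6) − 1/(151) = -0.04285, so d_i1 = -23.33 cm; m₁ = −d_i1/d_o1 = +0.1545.
d_o2 = 110 − (-23.33) = 133.3 cm.
Lens 2: 1/d_i2 = 1/(11.7) − 1/(133.3) = 0.07797, so d_i2 = 12.83 cm; m₂ = −d_i2/d_o2 = -0.09622.
m = m₁·m₂ = (+0.1545)(-0.09622) = -0.0149.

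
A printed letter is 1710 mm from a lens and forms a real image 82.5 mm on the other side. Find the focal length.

Real image ⇒ d_i = +82.5 mm.
1/f = 1/d_o + 1/d_i = 1/(1710) + 1/(82.5) = 0.01271, so f = 78.7 mm.
Since f is positive, the lens is converging.

f = 78.7 mm (converging)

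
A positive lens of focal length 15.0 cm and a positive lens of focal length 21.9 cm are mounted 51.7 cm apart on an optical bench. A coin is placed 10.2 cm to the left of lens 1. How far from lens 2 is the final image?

29.7 cm

Lens 1: 1/d_i1 = 1/f₁ − 1/d_o1 = 1/(15.0) − 1/(10.2) = -0.03137, so d_i1 = -31.87 cm.
The intermediate image is 31.87 cm to the left of lens 1 (virtual), which is 51.7 − (-31.87) = 83.57 cm to the left of lens 2, so d_o2 = +83.57 cm.
Lens 2: 1/d_i2 = 1/f₂ − 1/d_o2 = 1/(21.9) − 1/(83.57) = 0.03370, so d_i2 = 29.7 cm.
The final image is real, 29.7 cm to the right of lens 2 (overall magnification ≈ -1.1).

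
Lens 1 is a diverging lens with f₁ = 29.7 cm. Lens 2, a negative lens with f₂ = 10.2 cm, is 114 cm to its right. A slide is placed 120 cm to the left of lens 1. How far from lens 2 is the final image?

Lens 1 is diverging, so f₁ = −29.7 cm.
Lens 1: 1/d_i1 = 1/f₁ − 1/d_o1 = 1/(-29.7) − 1/(120) = -0.04200, so d_i1 = -23.81 cm.
The intermediate image is 23.81 cm to the left of lens 1 (virtual), which is 114 − (-23.81) = 137.8 cm to the left of lens 2, so d_o2 = +137.8 cm.
Lens 2 is diverging, so f₂ = −10.2 cm.
Lens 2: 1/d_i2 = 1/f₂ − 1/d_o2 = 1/(-10.2) − 1/(137.8) = -0.1053, so d_i2 = -9.50 cm.
The final image is virtual, 9.50 cm to the left of lens 2 (overall magnification ≈ 0.014).

9.50 cm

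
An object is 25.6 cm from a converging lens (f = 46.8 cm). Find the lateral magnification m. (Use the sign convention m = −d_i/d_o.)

m = +2.21

1/d_i = 1/f − 1/d_o = 1/(46.80) − 1/(25.6) = -0.01769, so d_i = -56.51 cm.
m = −d_i/d_o = −(-56.51)/(25.6) = +2.21.
The image is virtual, upright and enlarged, on the same side as the object.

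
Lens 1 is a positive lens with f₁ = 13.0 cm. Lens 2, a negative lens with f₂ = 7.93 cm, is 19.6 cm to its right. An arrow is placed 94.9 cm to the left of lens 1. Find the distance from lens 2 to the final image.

2.89 cm

Lens 1: 1/d_i1 = 1/f₁ − 1/d_o1 = 1/(13.0) − 1/(94.9) = 0.06639, so d_i1 = 15.06 cm.
The intermediate image is 15.06 cm to the right of lens 1, which is 19.6 − (15.06) = 4.540 cm to the left of lens 2, so d_o2 = +4.540 cm.
Lens 2 is diverging, so f₂ = −7.93 cm.
Lens 2: 1/d_i2 = 1/f₂ − 1/d_o2 = 1/(-7.93) − 1/(4.540) = -0.3464, so d_i2 = -2.89 cm.
The final image is virtual, 2.89 cm to the left of lens 2 (overall magnification ≈ -0.10).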